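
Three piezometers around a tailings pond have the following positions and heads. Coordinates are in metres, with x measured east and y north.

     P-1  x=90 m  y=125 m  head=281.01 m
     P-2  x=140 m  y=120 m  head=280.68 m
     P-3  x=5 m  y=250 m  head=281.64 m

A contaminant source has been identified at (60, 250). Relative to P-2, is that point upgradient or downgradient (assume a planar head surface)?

upgradient

Taking P-1 as reference: P-2−P-1 = (50, -5, -0.33); P-3−P-1 = (-85, 125, +0.63).
Solve a·Δx + b·Δy = Δh: det = 50·125 − (-85)·(-5) = 5825.
∂h/∂x = [(-0.33)·125 − (+0.63)·(-5)] / 5825 = -0.006541
∂h/∂y = [50·(+0.63) − (-85)·(-0.33)] / 5825 = +0.0005923
Head at (60, 250) = 281.01 + (-0.006541)·(-30) + (+0.0005923)·(125) = 281.28 m.
That is higher than the 280.68 m at P-2, so the point is upgradient.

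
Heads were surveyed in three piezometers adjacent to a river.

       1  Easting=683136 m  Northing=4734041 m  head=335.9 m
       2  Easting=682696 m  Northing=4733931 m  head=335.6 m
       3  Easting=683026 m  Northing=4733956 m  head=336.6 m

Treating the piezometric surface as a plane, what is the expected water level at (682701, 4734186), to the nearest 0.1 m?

332.2 m

Taking 1 as reference: 2−1 = (-440, -110, -0.3); 3−1 = (-110, -85, +0.7).
Solve a·Δx + b·Δy = Δh: det = (-440)·(-85) − (-110)·(-110) = 25300.
∂h/∂x = [(-0.3)·(-85) − (+0.7)·(-110)] / 25300 = +0.004051
∂h/∂y = [(-440)·(+0.7) − (-110)·(-0.3)] / 25300 = -0.01348
h(682701, 4734186) = 335.9 + (+0.004051)·(-435) + (-0.01348)·(145) = 335.9 -1.762 -1.954 = 332.183 m.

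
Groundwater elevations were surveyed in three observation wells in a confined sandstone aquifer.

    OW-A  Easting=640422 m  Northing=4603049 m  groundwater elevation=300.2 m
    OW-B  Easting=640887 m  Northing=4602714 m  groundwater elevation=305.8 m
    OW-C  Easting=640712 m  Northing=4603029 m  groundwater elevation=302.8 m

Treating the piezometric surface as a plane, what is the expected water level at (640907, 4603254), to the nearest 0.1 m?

Three-point gradient (reference OW-A): Δ to OW-B = (465, -335, +5.6), Δ to OW-C = (290, -20, +2.6).
∂h/∂x = +0.008640, ∂h/∂y = -0.004724 (det = 87850).
h(640907, 4603254) = 300.2 + (+0.008640)·(485) + (-0.004724)·(205) = 300.2 +4.190 -0.968 = 303.422 m.

303.4 m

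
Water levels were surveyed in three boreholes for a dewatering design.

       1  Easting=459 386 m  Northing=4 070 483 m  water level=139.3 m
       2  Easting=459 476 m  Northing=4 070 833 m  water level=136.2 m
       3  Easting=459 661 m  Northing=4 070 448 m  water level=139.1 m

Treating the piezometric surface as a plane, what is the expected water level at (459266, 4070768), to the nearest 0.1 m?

With h = a·x + b·y + c and 1 as origin, the differences give:
  90·a + 350·b = -3.1
  275·a + (-35)·b = -0.2
Eliminate b (×(-35) and ×350, subtract): -99400·a = 178.50 → a = ∂h/∂x = -0.001796
Back-substitute: b = ∂h/∂y = -0.008395.
h(459266, 4070768) = 139.3 + (-0.001796)·(-120) + (-0.008395)·(285) = 139.3 +0.215 -2.393 = 137.123 m.

137.1 m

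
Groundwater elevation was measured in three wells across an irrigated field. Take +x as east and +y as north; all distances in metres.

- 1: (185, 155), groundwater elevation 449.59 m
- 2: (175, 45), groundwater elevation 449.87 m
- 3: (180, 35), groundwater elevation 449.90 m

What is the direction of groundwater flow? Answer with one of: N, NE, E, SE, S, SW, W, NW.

With h = a·x + b·y + c and 1 as origin, the differences give:
  (-10)·a + (-110)·b = +0.28
  (-5)·a + (-120)·b = +0.31
Eliminate b (×(-120) and ×(-110), subtract): 650·a = 0.500 → a = ∂h/∂x = +0.0007692
Back-substitute: b = ∂h/∂y = -0.002615.
Flow = −∇h = (-0.0007692 east, +0.002615 north), which points north.

N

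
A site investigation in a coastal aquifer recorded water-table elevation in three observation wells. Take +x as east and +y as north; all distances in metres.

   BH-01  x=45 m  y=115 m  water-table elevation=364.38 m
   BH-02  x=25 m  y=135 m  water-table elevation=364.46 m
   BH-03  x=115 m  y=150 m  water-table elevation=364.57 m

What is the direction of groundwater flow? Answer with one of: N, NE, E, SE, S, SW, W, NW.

S

Taking BH-01 as reference: BH-02−BH-01 = (-20, 20, +0.08); BH-03−BH-01 = (70, 35, +0.19).
Determinant of the coordinate differences = (-20)·35 − 70·20 = -2100.
∂h/∂x = [(+0.08)·35 − (+0.19)·20] / -2100 = +0.0004762
∂h/∂y = [(-20)·(+0.19) − 70·(+0.08)] / -2100 = +0.004476
Flow = −∇h = (-0.0004762 east, -0.004476 north), which points south.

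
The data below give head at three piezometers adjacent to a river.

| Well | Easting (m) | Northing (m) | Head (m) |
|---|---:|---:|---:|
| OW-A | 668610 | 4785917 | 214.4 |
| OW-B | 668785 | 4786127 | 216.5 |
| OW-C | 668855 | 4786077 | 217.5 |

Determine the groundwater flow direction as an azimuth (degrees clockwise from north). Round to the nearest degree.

Taking OW-A as reference: OW-B−OW-A = (175, 210, +2.1); OW-C−OW-A = (245, 160, +3.1).
Determinant of the coordinate differences = 175·160 − 245·210 = -23450.
∂h/∂x = [(+2.1)·160 − (+3.1)·210] / -23450 = +0.01343
∂h/∂y = [175·(+3.1) − 245·(+2.1)] / -23450 = -0.001194
Flow direction (−∇h) has components (-0.01343 E, +0.001194 N).
Azimuth = atan2(E, N) = atan2(-0.01343, +0.001194) = 275.1° ≈ 275°.

275°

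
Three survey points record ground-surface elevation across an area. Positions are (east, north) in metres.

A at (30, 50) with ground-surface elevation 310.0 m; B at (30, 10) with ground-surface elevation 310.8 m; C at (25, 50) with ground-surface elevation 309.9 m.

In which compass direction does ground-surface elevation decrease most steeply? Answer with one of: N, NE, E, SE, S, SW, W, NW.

NW

Taking A as reference: B−A = (0, -40, +0.8); C−A = (-5, 0, -0.1).
Determinant of the coordinate differences = 0·0 − (-5)·(-40) = -200.
∂z/∂x = [(+0.8)·0 − (-0.1)·(-40)] / -200 = +0.02000
∂z/∂y = [0·(-0.1) − (-5)·(+0.8)] / -200 = -0.02000
Steepest decrease is along −∇f = (-0.02000 E, +0.02000 N) → northwest.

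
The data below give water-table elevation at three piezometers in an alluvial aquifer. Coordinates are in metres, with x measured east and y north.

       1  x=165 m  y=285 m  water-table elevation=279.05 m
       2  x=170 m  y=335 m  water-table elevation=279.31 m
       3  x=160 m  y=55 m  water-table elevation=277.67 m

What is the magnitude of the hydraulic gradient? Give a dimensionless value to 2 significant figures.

0.012

Differences from 1: to 2 (Δx, Δy, Δh) = (5, 50, +0.26); to 3 = (-5, -230, -1.38).
Determinant of the coordinate differences = 5·(-230) − (-5)·50 = -900.
∂h/∂x = [(+0.26)·(-230) − (-1.38)·50] / -900 = -0.01022
∂h/∂y = [5·(-1.38) − (-5)·(+0.26)] / -900 = +0.006222
|∇h| = √(-0.01022² + 0.006222²) = 0.01197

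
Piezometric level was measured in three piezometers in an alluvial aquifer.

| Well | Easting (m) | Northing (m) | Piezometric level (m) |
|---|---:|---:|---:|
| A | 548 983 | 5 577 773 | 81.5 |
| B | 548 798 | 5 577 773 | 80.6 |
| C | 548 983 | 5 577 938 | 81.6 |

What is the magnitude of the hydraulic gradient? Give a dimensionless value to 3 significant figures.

∂h/∂x = (80.6 − 81.5) / (548798 − 548983) = +0.004865
∂h/∂y = (81.6 − 81.5) / (5577938 − 5577773) = +0.0006061
|∇h| = √(0.004865² + 0.0006061²) = 0.004903

0.00490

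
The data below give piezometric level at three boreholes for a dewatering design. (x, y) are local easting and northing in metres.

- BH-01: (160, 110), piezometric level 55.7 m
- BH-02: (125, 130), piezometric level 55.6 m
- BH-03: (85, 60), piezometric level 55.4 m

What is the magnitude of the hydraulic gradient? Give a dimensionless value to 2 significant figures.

0.0035

Differences from BH-01: to BH-02 (Δx, Δy, Δh) = (-35, 20, -0.1); to BH-03 = (-75, -50, -0.3).
Determinant of the coordinate differences = (-35)·(-50) − (-75)·20 = 3250.
∂h/∂x = [(-0.1)·(-50) − (-0.3)·20] / 3250 = +0.003385
∂h/∂y = [(-35)·(-0.3) − (-75)·(-0.1)] / 3250 = +0.0009231
|∇h| = √(0.003385² + 0.0009231²) = 0.003509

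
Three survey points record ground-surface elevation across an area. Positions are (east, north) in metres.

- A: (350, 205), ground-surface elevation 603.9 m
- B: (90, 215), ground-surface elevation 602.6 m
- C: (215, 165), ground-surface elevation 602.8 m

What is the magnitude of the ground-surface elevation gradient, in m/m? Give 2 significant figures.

0.011 m/m

Three-point gradient (reference A): Δ to B = (-260, 10, -1.3), Δ to C = (-135, -40, -1.1).
∂z/∂x = +0.005362, ∂z/∂y = +0.009404 (det = 11750).
|∇f| = √(0.005362² + 0.009404²) = 0.01083 m/m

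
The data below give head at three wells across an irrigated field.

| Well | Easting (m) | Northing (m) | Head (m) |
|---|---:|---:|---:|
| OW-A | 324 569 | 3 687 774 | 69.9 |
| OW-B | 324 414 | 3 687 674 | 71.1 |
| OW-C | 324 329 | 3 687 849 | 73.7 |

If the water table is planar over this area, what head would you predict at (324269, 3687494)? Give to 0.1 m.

With h = a·x + b·y + c and OW-A as origin, the differences give:
  (-155)·a + (-100)·b = +1.2
  (-240)·a + 75·b = +3.8
Eliminate b (×75 and ×(-100), subtract): -35625·a = 470.00 → a = ∂h/∂x = -0.01319
Back-substitute: b = ∂h/∂y = +0.008449.
h(324269, 3687494) = 69.9 + (-0.01319)·(-300) + (+0.008449)·(-280) = 69.9 +3.958 -2.366 = 71.492 m.

71.5 m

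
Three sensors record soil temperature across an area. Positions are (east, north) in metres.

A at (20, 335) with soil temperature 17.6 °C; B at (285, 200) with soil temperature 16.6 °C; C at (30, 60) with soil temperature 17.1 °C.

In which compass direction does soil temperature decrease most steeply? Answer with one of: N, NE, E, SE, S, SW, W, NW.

SE

Differences from A: to B (Δx, Δy, Δh) = (265, -135, -1.0); to C = (10, -275, -0.5).
Solve a·Δx + b·Δy = ΔT: det = 265·(-275) − 10·(-135) = -71525.
∂T/∂x = [(-1.0)·(-275) − (-0.5)·(-135)] / -71525 = -0.002901
∂T/∂y = [265·(-0.5) − 10·(-1.0)] / -71525 = +0.001713
Steepest decrease is along −∇f = (+0.002901 E, -0.001713 N) → southeast.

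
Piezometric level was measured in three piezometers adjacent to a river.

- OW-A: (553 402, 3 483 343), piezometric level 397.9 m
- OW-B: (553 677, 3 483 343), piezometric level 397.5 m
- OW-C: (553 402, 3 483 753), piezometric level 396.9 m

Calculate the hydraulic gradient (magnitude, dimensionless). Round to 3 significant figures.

∂h/∂x = (397.5 − 397.9) / (553677 − 553402) = -0.001455
∂h/∂y = (396.9 − 397.9) / (3483753 − 3483343) = -0.002439
|∇h| = √(-0.001455² + -0.002439²) = 0.00284

0.00284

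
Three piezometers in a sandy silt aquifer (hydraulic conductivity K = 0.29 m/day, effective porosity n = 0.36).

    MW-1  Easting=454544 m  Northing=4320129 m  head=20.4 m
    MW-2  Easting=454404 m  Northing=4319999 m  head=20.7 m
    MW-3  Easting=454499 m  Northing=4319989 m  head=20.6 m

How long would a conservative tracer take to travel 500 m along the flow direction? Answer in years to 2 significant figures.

Differences from MW-1: to MW-2 (Δx, Δy, Δh) = (-140, -130, +0.3); to MW-3 = (-45, -140, +0.2).
Solve a·Δx + b·Δy = Δh: det = (-140)·(-140) − (-45)·(-130) = 13750.
∂h/∂x = [(+0.3)·(-140) − (+0.2)·(-130)] / 13750 = -0.001164
∂h/∂y = [(-140)·(+0.2) − (-45)·(+0.3)] / 13750 = -0.001055
|∇h| = √(-0.001164² + -0.001055²) = 0.001571
Seepage velocity v = K·i/n = 0.29 × 0.001571 / 0.36 = 0.001266 m/day.
t = 500 / 0.001266 = 3.949e+05 days = 1.08e+03 years.

1100 years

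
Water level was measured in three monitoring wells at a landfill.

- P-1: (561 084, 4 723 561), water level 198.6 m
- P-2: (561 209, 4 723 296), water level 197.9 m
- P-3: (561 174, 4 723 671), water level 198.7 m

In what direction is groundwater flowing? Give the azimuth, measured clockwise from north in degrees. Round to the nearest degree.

With h = a·x + b·y + c and P-1 as origin, the differences give:
  125·a + (-265)·b = -0.7
  90·a + 110·b = +0.1
Eliminate b (×110 and ×(-265), subtract): 37600·a = -50.50 → a = ∂h/∂x = -0.001343
Back-substitute: b = ∂h/∂y = +0.002008.
Flow direction (−∇h) has components (+0.001343 E, -0.002008 N).
Azimuth = atan2(E, N) = atan2(+0.001343, -0.002008) = 146.2° ≈ 146°.

146°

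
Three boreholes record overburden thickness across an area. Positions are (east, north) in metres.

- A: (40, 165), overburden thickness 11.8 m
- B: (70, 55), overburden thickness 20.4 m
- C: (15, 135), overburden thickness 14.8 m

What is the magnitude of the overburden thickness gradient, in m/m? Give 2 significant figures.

Taking A as reference: B−A = (30, -110, +8.6); C−A = (-25, -30, +3.0).
Solve a·Δx + b·Δy = Δd: det = 30·(-30) − (-25)·(-110) = -3650.
∂d/∂x = [(+8.6)·(-30) − (+3.0)·(-110)] / -3650 = -0.01973
∂d/∂y = [30·(+3.0) − (-25)·(+8.6)] / -3650 = -0.08356
|∇f| = √(-0.01973² + -0.08356²) = 0.08586 m/m

0.086 m/m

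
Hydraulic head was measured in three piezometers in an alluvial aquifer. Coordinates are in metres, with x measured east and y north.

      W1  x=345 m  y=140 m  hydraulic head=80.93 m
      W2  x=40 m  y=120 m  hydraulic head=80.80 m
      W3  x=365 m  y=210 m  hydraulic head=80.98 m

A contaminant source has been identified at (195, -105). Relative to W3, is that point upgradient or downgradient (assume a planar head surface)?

downgradient

With h = a·x + b·y + c and W1 as origin, the differences give:
  (-305)·a + (-20)·b = -0.13
  20·a + 70·b = +0.05
Eliminate b (×70 and ×(-20), subtract): -20950·a = -8.100 → a = ∂h/∂x = +0.0003866
Back-substitute: b = ∂h/∂y = +0.0006038.
Head at (195, -105) = 80.93 + (+0.0003866)·(-150) + (+0.0006038)·(-245) = 80.72 m.
That is lower than the 80.98 m at W3, so the point is downgradient.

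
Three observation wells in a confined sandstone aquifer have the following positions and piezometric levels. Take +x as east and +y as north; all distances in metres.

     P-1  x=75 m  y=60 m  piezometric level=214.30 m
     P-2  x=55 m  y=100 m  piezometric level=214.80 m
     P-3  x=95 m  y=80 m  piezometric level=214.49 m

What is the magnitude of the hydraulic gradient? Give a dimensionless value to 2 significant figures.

0.012

With h = a·x + b·y + c and P-1 as origin, the differences give:
  (-20)·a + 40·b = +0.50
  20·a + 20·b = +0.19
Eliminate b (×20 and ×40, subtract): -1200·a = 2.400 → a = ∂h/∂x = -0.002000
Back-substitute: b = ∂h/∂y = +0.01150.
|∇h| = √(-0.002000² + 0.01150²) = 0.01167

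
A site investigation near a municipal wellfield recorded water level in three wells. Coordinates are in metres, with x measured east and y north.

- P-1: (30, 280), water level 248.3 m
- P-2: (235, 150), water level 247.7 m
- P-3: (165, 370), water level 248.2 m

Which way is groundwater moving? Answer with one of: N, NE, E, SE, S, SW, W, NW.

SE

With h = a·x + b·y + c and P-1 as origin, the differences give:
  205·a + (-130)·b = -0.6
  135·a + 90·b = -0.1
Eliminate b (×90 and ×(-130), subtract): 36000·a = -67.00 → a = ∂h/∂x = -0.001861
Back-substitute: b = ∂h/∂y = +0.001681.
Flow = −∇h = (+0.001861 east, -0.001681 north), which points southeast.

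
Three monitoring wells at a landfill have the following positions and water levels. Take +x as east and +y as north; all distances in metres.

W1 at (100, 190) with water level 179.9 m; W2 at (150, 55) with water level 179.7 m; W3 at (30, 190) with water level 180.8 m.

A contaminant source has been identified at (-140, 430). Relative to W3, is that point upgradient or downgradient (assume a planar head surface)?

Taking W1 as reference: W2−W1 = (50, -135, -0.2); W3−W1 = (-70, 0, +0.9).
Solve a·Δx + b·Δy = Δh: det = 50·0 − (-70)·(-135) = -9450.
∂h/∂x = [(-0.2)·0 − (+0.9)·(-135)] / -9450 = -0.01286
∂h/∂y = [50·(+0.9) − (-70)·(-0.2)] / -9450 = -0.003280
Head at (-140, 430) = 179.9 + (-0.01286)·(-240) + (-0.003280)·(240) = 182.20 m.
That is higher than the 180.8 m at W3, so the point is upgradient.

upgradient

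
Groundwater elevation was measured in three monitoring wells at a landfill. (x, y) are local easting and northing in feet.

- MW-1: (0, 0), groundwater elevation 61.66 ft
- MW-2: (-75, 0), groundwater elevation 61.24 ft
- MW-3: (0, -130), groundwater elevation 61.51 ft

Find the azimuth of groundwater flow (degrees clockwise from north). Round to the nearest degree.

∂h/∂x = (61.24 − 61.66) / (-75 − 0) = +0.005600
∂h/∂y = (61.51 − 61.66) / (-130 − 0) = +0.001154
Flow direction (−∇h) has components (-0.005600 E, -0.001154 N).
Azimuth = atan2(E, N) = atan2(-0.005600, -0.001154) = 258.4° ≈ 258°.

258°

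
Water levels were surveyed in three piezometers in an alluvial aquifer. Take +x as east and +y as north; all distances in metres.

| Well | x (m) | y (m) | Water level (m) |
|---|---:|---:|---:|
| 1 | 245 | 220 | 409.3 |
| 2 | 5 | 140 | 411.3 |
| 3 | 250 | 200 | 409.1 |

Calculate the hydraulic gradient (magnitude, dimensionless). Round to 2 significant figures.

Differences from 1: to 2 (Δx, Δy, Δh) = (-240, -80, +2.0); to 3 = (5, -20, -0.2).
Determinant of the coordinate differences = (-240)·(-20) − 5·(-80) = 5200.
∂h/∂x = [(+2.0)·(-20) − (-0.2)·(-80)] / 5200 = -0.01077
∂h/∂y = [(-240)·(-0.2) − 5·(+2.0)] / 5200 = +0.007308
|∇h| = √(-0.01077² + 0.007308²) = 0.01302

0.013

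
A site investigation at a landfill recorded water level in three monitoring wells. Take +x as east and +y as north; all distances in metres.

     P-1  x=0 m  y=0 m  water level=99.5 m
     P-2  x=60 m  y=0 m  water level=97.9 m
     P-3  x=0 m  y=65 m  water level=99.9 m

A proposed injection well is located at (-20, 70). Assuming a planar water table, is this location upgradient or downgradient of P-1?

∂h/∂x = (97.9 − 99.5) / (60 − 0) = -0.02667
∂h/∂y = (99.9 − 99.5) / (65 − 0) = +0.006154
Head at (-20, 70) = 99.5 + (-0.02667)·(-20) + (+0.006154)·(70) = 100.46 m.
That is higher than the 99.5 m at P-1, so the point is upgradient.

upgradient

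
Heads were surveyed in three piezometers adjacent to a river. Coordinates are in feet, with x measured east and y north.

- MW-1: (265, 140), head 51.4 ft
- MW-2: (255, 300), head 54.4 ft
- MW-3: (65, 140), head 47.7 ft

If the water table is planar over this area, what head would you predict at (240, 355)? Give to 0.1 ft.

55.2 ft

With h = a·x + b·y + c and MW-1 as origin, the differences give:
  (-10)·a + 160·b = +3.0
  (-200)·a + 0·b = -3.7
Eliminate b (×0 and ×160, subtract): 32000·a = 592.00 → a = ∂h/∂x = +0.01850
Back-substitute: b = ∂h/∂y = +0.01991.
h(240, 355) = 51.4 + (+0.01850)·(-25) + (+0.01991)·(215) = 51.4 -0.462 +4.280 = 55.217 ft.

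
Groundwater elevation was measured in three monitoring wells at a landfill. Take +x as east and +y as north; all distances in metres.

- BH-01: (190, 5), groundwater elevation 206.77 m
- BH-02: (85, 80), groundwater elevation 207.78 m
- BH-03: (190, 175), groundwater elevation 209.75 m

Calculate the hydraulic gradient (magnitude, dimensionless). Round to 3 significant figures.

With h = a·x + b·y + c and BH-01 as origin, the differences give:
  (-105)·a + 75·b = +1.01
  0·a + 170·b = +2.98
Eliminate b (×170 and ×75, subtract): -17850·a = -51.800 → a = ∂h/∂x = +0.002902
Back-substitute: b = ∂h/∂y = +0.01753.
|∇h| = √(0.002902² + 0.01753²) = 0.01777

0.0178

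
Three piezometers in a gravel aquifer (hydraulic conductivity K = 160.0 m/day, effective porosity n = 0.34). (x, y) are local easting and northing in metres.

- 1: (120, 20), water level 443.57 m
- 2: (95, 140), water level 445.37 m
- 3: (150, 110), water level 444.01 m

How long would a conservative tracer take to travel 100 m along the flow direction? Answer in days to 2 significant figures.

9.8 days

Taking 1 as reference: 2−1 = (-25, 120, +1.80); 3−1 = (30, 90, +0.44).
Solve a·Δx + b·Δy = Δh: det = (-25)·90 − 30·120 = -5850.
∂h/∂x = [(+1.80)·90 − (+0.44)·120] / -5850 = -0.01867
∂h/∂y = [(-25)·(+0.44) − 30·(+1.80)] / -5850 = +0.01111
|∇h| = √(-0.01867² + 0.01111²) = 0.02173
Seepage velocity v = K·i/n = 160.0 × 0.02173 / 0.34 = 10.23 m/day.
t = 100 / 10.23 = 9.775 days.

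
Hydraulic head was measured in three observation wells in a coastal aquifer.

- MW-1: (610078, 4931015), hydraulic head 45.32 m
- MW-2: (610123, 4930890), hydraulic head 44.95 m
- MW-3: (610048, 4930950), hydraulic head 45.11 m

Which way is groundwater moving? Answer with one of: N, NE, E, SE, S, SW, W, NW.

Three-point gradient (reference MW-1): Δ to MW-2 = (45, -125, -0.37), Δ to MW-3 = (-30, -65, -0.21).
∂h/∂x = +0.0003296, ∂h/∂y = +0.003079 (det = -6675).
Flow = −∇h = (-0.0003296 east, -0.003079 north), which points south.

S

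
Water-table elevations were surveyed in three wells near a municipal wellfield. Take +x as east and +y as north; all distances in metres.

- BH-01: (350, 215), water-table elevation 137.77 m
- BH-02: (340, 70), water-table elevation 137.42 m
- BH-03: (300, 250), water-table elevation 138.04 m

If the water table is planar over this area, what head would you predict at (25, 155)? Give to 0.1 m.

Taking BH-01 as reference: BH-02−BH-01 = (-10, -145, -0.35); BH-03−BH-01 = (-50, 35, +0.27).
Determinant of the coordinate differences = (-10)·35 − (-50)·(-145) = -7600.
∂h/∂x = [(-0.35)·35 − (+0.27)·(-145)] / -7600 = -0.003539
∂h/∂y = [(-10)·(+0.27) − (-50)·(-0.35)] / -7600 = +0.002658
h(25, 155) = 137.77 + (-0.003539)·(-325) + (+0.002658)·(-60) = 137.77 +1.150 -0.159 = 138.761 m.

138.8 m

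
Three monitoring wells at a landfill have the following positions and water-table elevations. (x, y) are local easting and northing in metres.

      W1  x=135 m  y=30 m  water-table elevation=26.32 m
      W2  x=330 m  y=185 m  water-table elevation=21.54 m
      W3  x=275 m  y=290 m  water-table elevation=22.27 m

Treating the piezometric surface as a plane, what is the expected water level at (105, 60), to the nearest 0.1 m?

26.8 m

With h = a·x + b·y + c and W1 as origin, the differences give:
  195·a + 155·b = -4.78
  140·a + 260·b = -4.05
Eliminate b (×260 and ×155, subtract): 29000·a = -615.050 → a = ∂h/∂x = -0.02121
Back-substitute: b = ∂h/∂y = -0.004157.
h(105, 60) = 26.32 + (-0.02121)·(-30) + (-0.004157)·(30) = 26.32 +0.636 -0.125 = 26.832 m.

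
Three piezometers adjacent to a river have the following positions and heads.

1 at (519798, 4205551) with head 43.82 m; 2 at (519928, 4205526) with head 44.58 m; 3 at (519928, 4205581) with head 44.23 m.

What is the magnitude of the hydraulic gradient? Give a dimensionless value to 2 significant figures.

0.0079

Differences from 1: to 2 (Δx, Δy, Δh) = (130, -25, +0.76); to 3 = (130, 30, +0.41).
Solve a·Δx + b·Δy = Δh: det = 130·30 − 130·(-25) = 7150.
∂h/∂x = [(+0.76)·30 − (+0.41)·(-25)] / 7150 = +0.004622
∂h/∂y = [130·(+0.41) − 130·(+0.76)] / 7150 = -0.006364
|∇h| = √(0.004622² + -0.006364²) = 0.007865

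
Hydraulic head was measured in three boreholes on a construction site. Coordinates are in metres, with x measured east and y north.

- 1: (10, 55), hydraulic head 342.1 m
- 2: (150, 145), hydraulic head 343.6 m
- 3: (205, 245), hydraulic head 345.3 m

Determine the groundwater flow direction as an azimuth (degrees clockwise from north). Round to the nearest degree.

Taking 1 as reference: 2−1 = (140, 90, +1.5); 3−1 = (195, 190, +3.2).
Solve a·Δx + b·Δy = Δh: det = 140·190 − 195·90 = 9050.
∂h/∂x = [(+1.5)·190 − (+3.2)·90] / 9050 = -0.0003315
∂h/∂y = [140·(+3.2) − 195·(+1.5)] / 9050 = +0.01718
Flow direction (−∇h) has components (+0.0003315 E, -0.01718 N).
Azimuth = atan2(E, N) = atan2(+0.0003315, -0.01718) = 178.9° ≈ 179°.

179°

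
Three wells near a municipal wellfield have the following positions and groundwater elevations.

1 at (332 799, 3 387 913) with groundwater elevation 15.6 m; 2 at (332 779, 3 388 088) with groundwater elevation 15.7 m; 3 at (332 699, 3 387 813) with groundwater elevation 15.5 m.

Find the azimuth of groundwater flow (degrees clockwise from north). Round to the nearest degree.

212°

With h = a·x + b·y + c and 1 as origin, the differences give:
  (-20)·a + 175·b = +0.1
  (-100)·a + (-100)·b = -0.1
Eliminate b (×(-100) and ×175, subtract): 19500·a = 7.50 → a = ∂h/∂x = +0.0003846
Back-substitute: b = ∂h/∂y = +0.0006154.
Flow direction (−∇h) has components (-0.0003846 E, -0.0006154 N).
Azimuth = atan2(E, N) = atan2(-0.0003846, -0.0006154) = 212.0° ≈ 212°.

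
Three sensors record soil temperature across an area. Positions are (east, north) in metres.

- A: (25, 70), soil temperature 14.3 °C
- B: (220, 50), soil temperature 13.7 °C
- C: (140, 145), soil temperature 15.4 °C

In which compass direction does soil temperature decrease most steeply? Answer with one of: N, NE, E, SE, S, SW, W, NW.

S

Three-point gradient (reference A): Δ to B = (195, -20, -0.6), Δ to C = (115, 75, +1.1).
∂T/∂x = -0.001359, ∂T/∂y = +0.01675 (det = 16925).
Steepest decrease is along −∇f = (+0.001359 E, -0.01675 N) → south.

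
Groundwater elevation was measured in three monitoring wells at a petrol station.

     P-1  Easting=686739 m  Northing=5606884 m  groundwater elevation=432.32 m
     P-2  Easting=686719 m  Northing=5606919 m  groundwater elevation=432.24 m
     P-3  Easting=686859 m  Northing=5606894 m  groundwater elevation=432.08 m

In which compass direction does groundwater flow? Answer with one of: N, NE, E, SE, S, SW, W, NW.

NE

Three-point gradient (reference P-1): Δ to P-2 = (-20, 35, -0.08), Δ to P-3 = (120, 10, -0.24).
∂h/∂x = -0.001727, ∂h/∂y = -0.003273 (det = -4400).
Flow = −∇h = (+0.001727 east, +0.003273 north), which points northeast.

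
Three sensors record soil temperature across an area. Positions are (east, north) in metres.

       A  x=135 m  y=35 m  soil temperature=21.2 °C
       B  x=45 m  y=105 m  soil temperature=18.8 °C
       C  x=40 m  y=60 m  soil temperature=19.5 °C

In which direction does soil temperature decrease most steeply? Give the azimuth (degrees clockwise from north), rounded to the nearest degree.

Taking A as reference: B−A = (-90, 70, -2.4); C−A = (-95, 25, -1.7).
Solve a·Δx + b·Δy = ΔT: det = (-90)·25 − (-95)·70 = 4400.
∂T/∂x = [(-2.4)·25 − (-1.7)·70] / 4400 = +0.01341
∂T/∂y = [(-90)·(-1.7) − (-95)·(-2.4)] / 4400 = -0.01705
Steepest decrease is along −∇f: components (-0.01341 E, +0.01705 N).
Azimuth = atan2(-0.01341, +0.01705) = 321.8° ≈ 322°.

322°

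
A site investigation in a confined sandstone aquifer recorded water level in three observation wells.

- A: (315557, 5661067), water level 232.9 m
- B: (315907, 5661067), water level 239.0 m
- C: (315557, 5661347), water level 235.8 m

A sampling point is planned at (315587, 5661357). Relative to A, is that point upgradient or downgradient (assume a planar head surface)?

∂h/∂x = (239.0 − 232.9) / (315907 − 315557) = +0.01743
∂h/∂y = (235.8 − 232.9) / (5661347 − 5661067) = +0.01036
Head at (315587, 5661357) = 232.9 + (+0.01743)·(30) + (+0.01036)·(290) = 236.43 m.
That is higher than the 232.9 m at A, so the point is upgradient.

upgradient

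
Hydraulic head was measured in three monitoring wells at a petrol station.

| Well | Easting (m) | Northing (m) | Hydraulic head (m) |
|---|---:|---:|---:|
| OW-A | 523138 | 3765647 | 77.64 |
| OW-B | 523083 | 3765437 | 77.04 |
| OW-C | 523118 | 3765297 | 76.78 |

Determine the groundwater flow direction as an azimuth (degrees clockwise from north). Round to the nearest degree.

220°

Differences from OW-A: to OW-B (Δx, Δy, Δh) = (-55, -210, -0.60); to OW-C = (-20, -350, -0.86).
Determinant of the coordinate differences = (-55)·(-350) − (-20)·(-210) = 15050.
∂h/∂x = [(-0.60)·(-350) − (-0.86)·(-210)] / 15050 = +0.001953
∂h/∂y = [(-55)·(-0.86) − (-20)·(-0.60)] / 15050 = +0.002346
Flow direction (−∇h) has components (-0.001953 E, -0.002346 N).
Azimuth = atan2(E, N) = atan2(-0.001953, -0.002346) = 219.8° ≈ 220°.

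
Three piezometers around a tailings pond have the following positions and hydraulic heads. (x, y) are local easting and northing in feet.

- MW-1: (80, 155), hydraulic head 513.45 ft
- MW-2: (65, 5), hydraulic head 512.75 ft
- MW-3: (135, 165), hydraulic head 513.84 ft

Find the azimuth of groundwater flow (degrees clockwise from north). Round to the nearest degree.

238°

Differences from MW-1: to MW-2 (Δx, Δy, Δh) = (-15, -150, -0.70); to MW-3 = (55, 10, +0.39).
Determinant of the coordinate differences = (-15)·10 − 55·(-150) = 8100.
∂h/∂x = [(-0.70)·10 − (+0.39)·(-150)] / 8100 = +0.006358
∂h/∂y = [(-15)·(+0.39) − 55·(-0.70)] / 8100 = +0.004031
Flow direction (−∇h) has components (-0.006358 E, -0.004031 N).
Azimuth = atan2(E, N) = atan2(-0.006358, -0.004031) = 237.6° ≈ 238°.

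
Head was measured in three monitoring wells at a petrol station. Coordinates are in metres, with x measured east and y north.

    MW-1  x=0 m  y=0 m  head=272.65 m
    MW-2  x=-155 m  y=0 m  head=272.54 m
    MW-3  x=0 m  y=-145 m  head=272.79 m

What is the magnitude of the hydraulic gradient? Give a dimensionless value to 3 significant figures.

∂h/∂x = (272.54 − 272.65) / (-155 − 0) = +0.0007097
∂h/∂y = (272.79 − 272.65) / (-145 − 0) = -0.0009655
|∇h| = √(0.0007097² + -0.0009655²) = 0.001198

0.00120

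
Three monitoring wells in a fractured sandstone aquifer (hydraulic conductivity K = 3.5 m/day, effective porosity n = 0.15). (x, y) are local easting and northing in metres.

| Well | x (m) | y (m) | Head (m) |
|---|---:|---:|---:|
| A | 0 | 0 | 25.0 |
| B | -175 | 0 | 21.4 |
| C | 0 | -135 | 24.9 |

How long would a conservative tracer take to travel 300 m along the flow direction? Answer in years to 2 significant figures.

1.7 years

∂h/∂x = (21.4 − 25.0) / (-175 − 0) = +0.02057
∂h/∂y = (24.9 − 25.0) / (-135 − 0) = +0.0007407
|∇h| = √(0.02057² + 0.0007407²) = 0.02058
Seepage velocity v = K·i/n = 3.5 × 0.02058 / 0.15 = 0.4802 m/day.
t = 300 / 0.4802 = 624.7 days = 1.71 years.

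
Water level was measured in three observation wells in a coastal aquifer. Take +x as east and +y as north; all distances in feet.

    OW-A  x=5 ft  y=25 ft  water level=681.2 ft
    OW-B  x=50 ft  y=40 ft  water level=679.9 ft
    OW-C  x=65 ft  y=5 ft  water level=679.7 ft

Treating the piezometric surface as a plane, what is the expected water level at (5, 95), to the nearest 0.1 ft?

Taking OW-A as reference: OW-B−OW-A = (45, 15, -1.3); OW-C−OW-A = (60, -20, -1.5).
Determinant of the coordinate differences = 45·(-20) − 60·15 = -1800.
∂h/∂x = [(-1.3)·(-20) − (-1.5)·15] / -1800 = -0.02694
∂h/∂y = [45·(-1.5) − 60·(-1.3)] / -1800 = -0.005833
h(5, 95) = 681.2 + (-0.02694)·(0) + (-0.005833)·(70) = 681.2 -0.000 -0.408 = 680.792 ft.

680.8 ft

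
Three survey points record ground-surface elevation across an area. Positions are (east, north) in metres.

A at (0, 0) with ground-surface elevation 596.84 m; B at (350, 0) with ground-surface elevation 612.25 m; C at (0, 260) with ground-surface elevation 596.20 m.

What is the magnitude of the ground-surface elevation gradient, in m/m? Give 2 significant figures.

0.044 m/m

∂z/∂x = (612.25 − 596.84) / (350 − 0) = +0.04403
∂z/∂y = (596.20 − 596.84) / (260 − 0) = -0.002462
|∇f| = √(0.04403² + -0.002462²) = 0.0441 m/m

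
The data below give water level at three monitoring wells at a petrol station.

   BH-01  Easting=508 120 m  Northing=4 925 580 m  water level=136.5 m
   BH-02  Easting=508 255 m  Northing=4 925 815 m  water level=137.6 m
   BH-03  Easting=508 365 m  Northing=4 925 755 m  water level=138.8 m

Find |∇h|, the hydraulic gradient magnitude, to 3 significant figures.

Differences from BH-01: to BH-02 (Δx, Δy, Δh) = (135, 235, +1.1); to BH-03 = (245, 175, +2.3).
Determinant of the coordinate differences = 135·175 − 245·235 = -33950.
∂h/∂x = [(+1.1)·175 − (+2.3)·235] / -33950 = +0.01025
∂h/∂y = [135·(+2.3) − 245·(+1.1)] / -33950 = -0.001208
|∇h| = √(0.01025² + -0.001208²) = 0.01032

0.0103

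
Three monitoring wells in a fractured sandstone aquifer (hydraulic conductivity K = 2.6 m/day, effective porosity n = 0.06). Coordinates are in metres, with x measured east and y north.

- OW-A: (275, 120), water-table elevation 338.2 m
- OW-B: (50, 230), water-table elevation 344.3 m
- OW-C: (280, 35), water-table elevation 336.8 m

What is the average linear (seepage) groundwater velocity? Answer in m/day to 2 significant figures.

With h = a·x + b·y + c and OW-A as origin, the differences give:
  (-225)·a + 110·b = +6.1
  5·a + (-85)·b = -1.4
Eliminate b (×(-85) and ×110, subtract): 18575·a = -364.50 → a = ∂h/∂x = -0.01962
Back-substitute: b = ∂h/∂y = +0.01532.
|∇h| = √(-0.01962² + 0.01532²) = 0.02489
Seepage velocity v = K·i/n = 2.6 × 0.02489 / 0.06 = 1.079 m/day.

1.1 m/day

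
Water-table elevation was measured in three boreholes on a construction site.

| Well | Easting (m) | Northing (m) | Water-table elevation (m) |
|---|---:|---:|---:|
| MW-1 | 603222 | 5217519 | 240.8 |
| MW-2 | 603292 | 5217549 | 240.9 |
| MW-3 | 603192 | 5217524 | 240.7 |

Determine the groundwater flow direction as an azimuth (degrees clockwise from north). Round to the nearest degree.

Three-point gradient (reference MW-1): Δ to MW-2 = (70, 30, +0.1), Δ to MW-3 = (-30, 5, -0.1).
∂h/∂x = +0.002800, ∂h/∂y = -0.003200 (det = 1250).
Flow direction (−∇h) has components (-0.002800 E, +0.003200 N).
Azimuth = atan2(E, N) = atan2(-0.002800, +0.003200) = 318.8° ≈ 319°.

319°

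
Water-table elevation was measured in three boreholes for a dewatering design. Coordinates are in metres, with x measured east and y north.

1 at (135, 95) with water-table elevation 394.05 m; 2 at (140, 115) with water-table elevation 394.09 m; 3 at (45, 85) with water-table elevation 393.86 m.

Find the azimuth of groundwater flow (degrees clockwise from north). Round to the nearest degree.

232°

With h = a·x + b·y + c and 1 as origin, the differences give:
  5·a + 20·b = +0.04
  (-90)·a + (-10)·b = -0.19
Eliminate b (×(-10) and ×20, subtract): 1750·a = 3.400 → a = ∂h/∂x = +0.001943
Back-substitute: b = ∂h/∂y = +0.001514.
Flow direction (−∇h) has components (-0.001943 E, -0.001514 N).
Azimuth = atan2(E, N) = atan2(-0.001943, -0.001514) = 232.1° ≈ 232°.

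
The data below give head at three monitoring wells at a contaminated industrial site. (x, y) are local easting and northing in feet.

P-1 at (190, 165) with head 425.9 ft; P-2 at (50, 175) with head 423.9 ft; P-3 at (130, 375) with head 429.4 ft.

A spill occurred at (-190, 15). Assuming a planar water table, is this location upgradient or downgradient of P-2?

downgradient

Three-point gradient (reference P-1): Δ to P-2 = (-140, 10, -2.0), Δ to P-3 = (-60, 210, +3.5).
∂h/∂x = +0.01580, ∂h/∂y = +0.02118 (det = -28800).
Head at (-190, 15) = 425.9 + (+0.01580)·(-380) + (+0.02118)·(-150) = 416.72 ft.
That is lower than the 423.9 ft at P-2, so the point is downgradient.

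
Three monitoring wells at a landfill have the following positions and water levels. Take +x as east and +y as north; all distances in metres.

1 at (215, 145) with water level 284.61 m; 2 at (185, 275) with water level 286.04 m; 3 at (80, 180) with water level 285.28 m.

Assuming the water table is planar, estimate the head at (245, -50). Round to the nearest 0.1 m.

282.5 m

With h = a·x + b·y + c and 1 as origin, the differences give:
  (-30)·a + 130·b = +1.43
  (-135)·a + 35·b = +0.67
Eliminate b (×35 and ×130, subtract): 16500·a = -37.050 → a = ∂h/∂x = -0.002245
Back-substitute: b = ∂h/∂y = +0.01048.
h(245, -50) = 284.61 + (-0.002245)·(30) + (+0.01048)·(-195) = 284.61 -0.067 -2.044 = 282.499 m.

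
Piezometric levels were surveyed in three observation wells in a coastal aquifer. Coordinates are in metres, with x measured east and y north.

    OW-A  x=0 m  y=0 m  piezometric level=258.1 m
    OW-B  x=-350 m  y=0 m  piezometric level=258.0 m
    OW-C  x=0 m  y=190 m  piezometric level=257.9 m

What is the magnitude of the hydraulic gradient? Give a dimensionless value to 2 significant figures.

0.0011

∂h/∂x = (258.0 − 258.1) / (-350 − 0) = +0.0002857
∂h/∂y = (257.9 − 258.1) / (190 − 0) = -0.001053
|∇h| = √(0.0002857² + -0.001053²) = 0.001091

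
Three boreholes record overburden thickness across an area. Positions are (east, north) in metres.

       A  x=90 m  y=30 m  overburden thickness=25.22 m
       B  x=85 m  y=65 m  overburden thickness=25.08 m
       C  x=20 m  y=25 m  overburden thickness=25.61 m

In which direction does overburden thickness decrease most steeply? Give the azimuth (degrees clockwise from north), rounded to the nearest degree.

048°

Taking A as reference: B−A = (-5, 35, -0.14); C−A = (-70, -5, +0.39).
Solve a·Δx + b·Δy = Δd: det = (-5)·(-5) − (-70)·35 = 2475.
∂d/∂x = [(-0.14)·(-5) − (+0.39)·35] / 2475 = -0.005232
∂d/∂y = [(-5)·(+0.39) − (-70)·(-0.14)] / 2475 = -0.004747
Steepest decrease is along −∇f: components (+0.005232 E, +0.004747 N).
Azimuth = atan2(+0.005232, +0.004747) = 47.8° ≈ 048°.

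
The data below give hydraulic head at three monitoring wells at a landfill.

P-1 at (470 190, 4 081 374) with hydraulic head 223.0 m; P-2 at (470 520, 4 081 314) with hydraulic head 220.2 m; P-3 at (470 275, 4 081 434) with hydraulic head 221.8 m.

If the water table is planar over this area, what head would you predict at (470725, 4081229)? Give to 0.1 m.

218.8 m

Three-point gradient (reference P-1): Δ to P-2 = (330, -60, -2.8), Δ to P-3 = (85, 60, -1.2).
∂h/∂x = -0.009639, ∂h/∂y = -0.006345 (det = 24900).
h(470725, 4081229) = 223.0 + (-0.009639)·(535) + (-0.006345)·(-145) = 223.0 -5.157 +0.920 = 218.763 m.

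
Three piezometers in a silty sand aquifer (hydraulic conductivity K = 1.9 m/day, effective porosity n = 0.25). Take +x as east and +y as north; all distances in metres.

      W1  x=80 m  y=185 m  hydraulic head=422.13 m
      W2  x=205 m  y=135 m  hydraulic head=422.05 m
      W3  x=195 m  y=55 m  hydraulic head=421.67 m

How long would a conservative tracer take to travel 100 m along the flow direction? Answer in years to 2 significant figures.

With h = a·x + b·y + c and W1 as origin, the differences give:
  125·a + (-50)·b = -0.08
  115·a + (-130)·b = -0.46
Eliminate b (×(-130) and ×(-50), subtract): -10500·a = -12.600 → a = ∂h/∂x = +0.001200
Back-substitute: b = ∂h/∂y = +0.004600.
|∇h| = √(0.001200² + 0.004600²) = 0.004754
Seepage velocity v = K·i/n = 1.9 × 0.004754 / 0.25 = 0.03613 m/day.
t = 100 / 0.03613 = 2768 days = 7.58 years.

7.6 years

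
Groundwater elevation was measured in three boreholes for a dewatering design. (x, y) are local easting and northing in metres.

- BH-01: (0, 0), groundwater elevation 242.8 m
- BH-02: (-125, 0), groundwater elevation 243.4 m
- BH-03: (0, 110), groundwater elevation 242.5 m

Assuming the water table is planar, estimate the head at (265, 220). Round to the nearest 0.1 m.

240.9 m

∂h/∂x = (243.4 − 242.8) / (-125 − 0) = -0.004800
∂h/∂y = (242.5 − 242.8) / (110 − 0) = -0.002727
h(265, 220) = 242.8 + (-0.004800)·(265) + (-0.002727)·(220) = 242.8 -1.272 -0.600 = 240.928 m.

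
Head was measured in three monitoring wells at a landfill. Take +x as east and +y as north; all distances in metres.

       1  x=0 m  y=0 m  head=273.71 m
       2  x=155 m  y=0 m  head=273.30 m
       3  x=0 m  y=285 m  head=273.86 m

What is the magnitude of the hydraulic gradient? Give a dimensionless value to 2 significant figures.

0.0027

∂h/∂x = (273.30 − 273.71) / (155 − 0) = -0.002645
∂h/∂y = (273.86 − 273.71) / (285 − 0) = +0.0005263
|∇h| = √(-0.002645² + 0.0005263²) = 0.002697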